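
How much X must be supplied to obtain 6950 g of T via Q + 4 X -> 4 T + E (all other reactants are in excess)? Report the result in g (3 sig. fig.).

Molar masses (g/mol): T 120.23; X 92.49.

5350 g

n(T) = 6950 / 120.23 = 57.81 mol
n(X) = (4/4) × 57.81 = 57.81 mol
mass = 57.81 × 92.49 = 5347 g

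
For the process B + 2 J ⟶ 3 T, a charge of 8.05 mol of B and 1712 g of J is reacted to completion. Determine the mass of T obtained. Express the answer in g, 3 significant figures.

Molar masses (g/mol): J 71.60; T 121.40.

2930 g

n(B) = 8.050 mol
n(J) = 1712 / 71.60 = 23.91 mol
n/ν for B = 8.050/1 = 8.050
n/ν for J = 23.91/2 = 11.96
Smallest n/ν is B → limiting reagent.
n(T) = (3/1) × 8.050 = 24.15 mol
mass = 24.15 × 121.40 = 2932 g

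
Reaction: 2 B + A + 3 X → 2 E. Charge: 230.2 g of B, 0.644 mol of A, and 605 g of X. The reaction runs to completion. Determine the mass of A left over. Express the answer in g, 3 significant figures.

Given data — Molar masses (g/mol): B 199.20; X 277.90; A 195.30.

n(B) = 230.2 / 199.20 = 1.156 mol
n(A) = 0.6440 mol
n(X) = 605.0 / 277.90 = 2.177 mol
n/ν for B = 1.156/2 = 0.5780
n/ν for A = 0.6440/1 = 0.6440
n/ν for X = 2.177/3 = 0.7257
Smallest n/ν is B → limiting reagent.
A consumed = (1/2) × 1.156 = 0.5780 mol
A remaining = 0.6440 − 0.5780 = 0.06600 mol
mass = 0.06600 × 195.30 = 12.89 g

12.9 g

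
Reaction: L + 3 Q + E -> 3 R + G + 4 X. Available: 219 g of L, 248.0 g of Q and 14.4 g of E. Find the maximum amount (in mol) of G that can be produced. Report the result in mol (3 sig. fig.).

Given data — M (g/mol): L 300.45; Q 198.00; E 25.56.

0.418 mol

n(L) = 219.0 / 300.45 = 0.7289 mol
n(Q) = 248.0 / 198.00 = 1.253 mol
n(E) = 14.40 / 25.56 = 0.5634 mol
n/ν for L = 0.7289/1 = 0.7289
n/ν for Q = 1.253/3 = 0.4177
n/ν for E = 0.5634/1 = 0.5634
Smallest n/ν is Q → limiting reagent.
n(G) = (1/3) × 1.253 = 0.4177 mol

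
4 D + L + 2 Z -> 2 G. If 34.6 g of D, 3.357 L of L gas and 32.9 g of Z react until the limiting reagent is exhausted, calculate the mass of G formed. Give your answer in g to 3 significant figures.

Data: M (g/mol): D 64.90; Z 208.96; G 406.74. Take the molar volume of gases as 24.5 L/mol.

n(D) = 34.60 / 64.90 = 0.5331 mol
n(L) = 3.357 / 24.5 = 0.1370 mol
n(Z) = 32.90 / 208.96 = 0.1574 mol
n/ν → D: 0.1333, L: 0.1370, Z: 0.07870; Z is limiting.
n(G) = (2/2) × 0.1574 = 0.1574 mol
mass = 0.1574 × 406.74 = 64.02 g

64.0 g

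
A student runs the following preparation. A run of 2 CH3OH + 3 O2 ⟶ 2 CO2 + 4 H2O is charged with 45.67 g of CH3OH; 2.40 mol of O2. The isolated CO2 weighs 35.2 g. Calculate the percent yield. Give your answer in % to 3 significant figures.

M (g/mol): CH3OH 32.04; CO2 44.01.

56.1 %

n(CH3OH) = 45.67 / 32.04 = 1.425 mol
n(O2) = 2.400 mol
n/ν for CH3OH = 1.425/2 = 0.7125
n/ν for O2 = 2.400/3 = 0.8000
Smallest n/ν is CH3OH → limiting reagent.
theoretical n(CO2) = (2/2) × 1.425 = 1.425 mol → 62.71 g
% yield = 35.2 / 62.71 × 100 = 56.13 %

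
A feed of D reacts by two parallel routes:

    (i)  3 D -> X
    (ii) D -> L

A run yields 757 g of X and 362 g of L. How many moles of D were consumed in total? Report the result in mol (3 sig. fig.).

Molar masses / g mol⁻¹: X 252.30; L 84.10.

n(X) = 757 / 252.30 = 3.000 mol
n(L) = 362 / 84.10 = 4.304 mol
n(D) via (i) = (3/1)×3.000 = 9.000 mol
n(D) via (ii) = (1/1)×4.304 = 4.304 mol
total n(D) = 9.000 + 4.304 = 13.30 mol

13.3 mol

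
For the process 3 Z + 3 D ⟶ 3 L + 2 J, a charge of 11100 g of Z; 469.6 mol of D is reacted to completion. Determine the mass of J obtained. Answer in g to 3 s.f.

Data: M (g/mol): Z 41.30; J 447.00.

n(Z) = 11100 / 41.30 = 268.8 mol
n(D) = 469.6 mol
n/ν for Z = 268.8/3 = 89.60
n/ν for D = 469.6/3 = 156.5
Smallest n/ν is Z → limiting reagent.
n(J) = (2/3) × 268.8 = 179.2 mol
mass = 179.2 × 447.00 = 80100 g

80100 g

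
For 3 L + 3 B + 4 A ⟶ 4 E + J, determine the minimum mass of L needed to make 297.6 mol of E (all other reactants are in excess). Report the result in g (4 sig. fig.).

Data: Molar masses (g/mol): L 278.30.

n(E) = 297.6 mol
n(L) = (3/4) × 297.6 = 223.2 mol
mass = 223.2 × 278.30 = 62120 g

62120 g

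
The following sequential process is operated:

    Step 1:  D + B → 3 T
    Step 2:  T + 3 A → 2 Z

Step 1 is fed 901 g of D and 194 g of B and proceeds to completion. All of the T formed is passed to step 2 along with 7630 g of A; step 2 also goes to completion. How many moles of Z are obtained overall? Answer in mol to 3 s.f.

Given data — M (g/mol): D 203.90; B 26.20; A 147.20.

26.5 mol

Step 1:
n(D) = 901.0 / 203.90 = 4.419 mol
n(B) = 194.0 / 26.20 = 7.405 mol
n/ν for D = 4.419/1 = 4.419
n/ν for B = 7.405/1 = 7.405
Smallest n/ν is D → limiting reagent.
n(T) produced = (3/1) × 4.419 = 13.26 mol
Step 2:
n(T) available = 13.26 mol
n(A) = 7630 / 147.20 = 51.83 mol
n/ν for T = 13.26/1 = 13.26
n/ν for A = 51.83/3 = 17.28
Smallest n/ν is T → limiting reagent.
n(Z) = (2/1) × 13.26 = 26.52 mol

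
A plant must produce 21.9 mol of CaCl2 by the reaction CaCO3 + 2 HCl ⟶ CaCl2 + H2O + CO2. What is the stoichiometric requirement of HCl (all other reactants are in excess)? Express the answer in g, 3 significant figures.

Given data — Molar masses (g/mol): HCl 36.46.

n(CaCl2) = 21.90 mol
n(HCl) = (2/1) × 21.90 = 43.80 mol
mass = 43.80 × 36.46 = 1597 g

1600 g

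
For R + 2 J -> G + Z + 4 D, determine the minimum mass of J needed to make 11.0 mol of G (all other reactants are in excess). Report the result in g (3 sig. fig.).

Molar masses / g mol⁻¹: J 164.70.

n(G) = 11.00 mol
n(J) = (2/1) × 11.00 = 22.00 mol
mass = 22.00 × 164.70 = 3623 g

3620 g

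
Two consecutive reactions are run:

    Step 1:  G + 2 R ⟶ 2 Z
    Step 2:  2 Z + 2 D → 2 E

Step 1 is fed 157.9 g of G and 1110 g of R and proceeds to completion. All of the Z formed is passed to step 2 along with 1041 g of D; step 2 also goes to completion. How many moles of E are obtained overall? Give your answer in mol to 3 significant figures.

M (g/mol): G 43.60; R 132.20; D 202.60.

Step 1:
n(G) = 157.9 / 43.60 = 3.622 mol
n(R) = 1110 / 132.20 = 8.396 mol
n/ν → G: 3.622, R: 4.198; G is limiting.
n(Z) produced = (2/1) × 3.622 = 7.244 mol
Step 2:
n(Z) available = 7.244 mol
n(D) = 1041 / 202.60 = 5.138 mol
n/ν → Z: 3.622, D: 2.569; D is limiting.
n(E) = (2/2) × 5.138 = 5.138 mol

5.14 mol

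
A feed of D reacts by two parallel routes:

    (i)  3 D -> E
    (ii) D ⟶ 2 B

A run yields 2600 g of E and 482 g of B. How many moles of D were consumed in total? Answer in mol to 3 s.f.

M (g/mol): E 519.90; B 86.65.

n(E) = 2600 / 519.90 = 5.001 mol
n(B) = 482 / 86.65 = 5.563 mol
n(D) via (i) = (3/1)×5.001 = 15.00 mol
n(D) via (ii) = (1/2)×5.563 = 2.782 mol
total n(D) = 15.00 + 2.782 = 17.78 mol

17.8 mol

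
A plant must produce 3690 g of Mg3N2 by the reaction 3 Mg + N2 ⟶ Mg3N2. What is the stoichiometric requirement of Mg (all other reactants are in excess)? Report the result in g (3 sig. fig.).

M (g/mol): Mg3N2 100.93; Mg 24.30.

n(Mg3N2) = 3690 / 100.93 = 36.56 mol
n(Mg) = (3/1) × 36.56 = 109.7 mol
mass = 109.7 × 24.30 = 2666 g

2670 g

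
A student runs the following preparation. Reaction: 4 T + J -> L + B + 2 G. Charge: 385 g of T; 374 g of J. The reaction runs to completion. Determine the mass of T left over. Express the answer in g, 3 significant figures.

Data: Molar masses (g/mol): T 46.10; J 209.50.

n(T) = 385.0 / 46.10 = 8.351 mol
n(J) = 374.0 / 209.50 = 1.785 mol
n/ν → T: 2.088, J: 1.785; J is limiting.
T consumed = (4/1) × 1.785 = 7.140 mol
T remaining = 8.351 − 7.140 = 1.211 mol
mass = 1.211 × 46.10 = 55.83 g

55.8 g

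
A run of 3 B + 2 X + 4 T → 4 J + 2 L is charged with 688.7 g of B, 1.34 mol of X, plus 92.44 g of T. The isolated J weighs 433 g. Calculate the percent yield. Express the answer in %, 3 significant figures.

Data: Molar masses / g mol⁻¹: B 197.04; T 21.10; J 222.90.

72.5 %

n(B) = 688.7 / 197.04 = 3.495 mol
n(X) = 1.340 mol
n(T) = 92.44 / 21.10 = 4.381 mol
n/ν → B: 1.165, X: 0.6700, T: 1.095; X is limiting.
theoretical n(J) = (4/2) × 1.340 = 2.680 mol → 597.4 g
% yield = 433 / 597.4 × 100 = 72.48 %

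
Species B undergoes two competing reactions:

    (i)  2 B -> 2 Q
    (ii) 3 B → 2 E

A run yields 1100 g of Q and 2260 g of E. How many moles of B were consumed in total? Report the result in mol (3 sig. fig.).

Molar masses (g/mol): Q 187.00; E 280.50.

18.0 mol

n(Q) = 1100 / 187.00 = 5.882 mol
n(E) = 2260 / 280.50 = 8.057 mol
n(B) via (i) = (2/2)×5.882 = 5.882 mol
n(B) via (ii) = (3/2)×8.057 = 12.09 mol
total n(B) = 5.882 + 12.09 = 17.97 mol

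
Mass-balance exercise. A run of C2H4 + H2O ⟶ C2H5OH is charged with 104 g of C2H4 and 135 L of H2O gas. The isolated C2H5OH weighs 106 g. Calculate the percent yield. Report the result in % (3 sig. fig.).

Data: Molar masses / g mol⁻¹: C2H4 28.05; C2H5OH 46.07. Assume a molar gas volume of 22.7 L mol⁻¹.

62.1 %

n(C2H4) = 104.0 / 28.05 = 3.708 mol
n(H2O) = 135.0 / 22.7 = 5.947 mol
n/ν → C2H4: 3.708, H2O: 5.947; C2H4 is limiting.
theoretical n(C2H5OH) = (1/1) × 3.708 = 3.708 mol → 170.8 g
% yield = 106 / 170.8 × 100 = 62.06 %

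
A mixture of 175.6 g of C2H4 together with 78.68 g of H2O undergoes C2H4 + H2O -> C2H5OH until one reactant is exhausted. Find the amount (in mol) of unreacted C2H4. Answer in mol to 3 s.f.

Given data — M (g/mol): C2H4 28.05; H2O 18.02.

n(C2H4) = 175.6 / 28.05 = 6.260 mol
n(H2O) = 78.68 / 18.02 = 4.366 mol
n/ν for C2H4 = 6.260/1 = 6.260
n/ν for H2O = 4.366/1 = 4.366
Smallest n/ν is H2O → limiting reagent.
C2H4 consumed = (1/1) × 4.366 = 4.366 mol
C2H4 remaining = 6.260 − 4.366 = 1.894 mol

1.89 mol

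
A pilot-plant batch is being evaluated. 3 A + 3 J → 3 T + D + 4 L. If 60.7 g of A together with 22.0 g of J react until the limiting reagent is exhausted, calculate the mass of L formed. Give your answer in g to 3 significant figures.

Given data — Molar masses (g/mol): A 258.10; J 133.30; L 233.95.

n(A) = 60.70 / 258.10 = 0.2352 mol
n(J) = 22.00 / 133.30 = 0.1650 mol
n/ν for A = 0.2352/3 = 0.07840
n/ν for J = 0.1650/3 = 0.05500
Smallest n/ν is J → limiting reagent.
n(L) = (4/3) × 0.1650 = 0.2200 mol
mass = 0.2200 × 233.95 = 51.47 g

51.5 g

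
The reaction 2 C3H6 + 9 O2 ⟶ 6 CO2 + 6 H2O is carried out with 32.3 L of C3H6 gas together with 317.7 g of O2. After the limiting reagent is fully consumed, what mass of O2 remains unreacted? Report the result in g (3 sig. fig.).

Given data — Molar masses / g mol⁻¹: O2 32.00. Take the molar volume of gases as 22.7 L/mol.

n(C3H6) = 32.30 / 22.7 = 1.423 mol
n(O2) = 317.7 / 32.00 = 9.928 mol
n/ν for C3H6 = 1.423/2 = 0.7115
n/ν for O2 = 9.928/9 = 1.103
Smallest n/ν is C3H6 → limiting reagent.
O2 consumed = (9/2) × 1.423 = 6.404 mol
O2 remaining = 9.928 − 6.404 = 3.524 mol
mass = 3.524 × 32.00 = 112.8 g

113 g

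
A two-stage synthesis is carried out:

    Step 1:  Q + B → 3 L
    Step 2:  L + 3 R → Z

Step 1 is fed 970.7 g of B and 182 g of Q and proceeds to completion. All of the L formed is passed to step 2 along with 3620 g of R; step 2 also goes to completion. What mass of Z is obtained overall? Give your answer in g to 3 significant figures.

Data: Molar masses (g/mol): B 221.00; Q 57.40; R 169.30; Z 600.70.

Step 1:
n(B) = 970.7 / 221.00 = 4.392 mol
n(Q) = 182.0 / 57.40 = 3.171 mol
n/ν for B = 4.392/1 = 4.392
n/ν for Q = 3.171/1 = 3.171
Smallest n/ν is Q → limiting reagent.
n(L) produced = (3/1) × 3.171 = 9.513 mol
Step 2:
n(L) available = 9.513 mol
n(R) = 3620 / 169.30 = 21.38 mol
n/ν for L = 9.513/1 = 9.513
n/ν for R = 21.38/3 = 7.127
Smallest n/ν is R → limiting reagent.
n(Z) = (1/3) × 21.38 = 7.127 mol
mass = 7.127 × 600.70 = 4281 g

4280 g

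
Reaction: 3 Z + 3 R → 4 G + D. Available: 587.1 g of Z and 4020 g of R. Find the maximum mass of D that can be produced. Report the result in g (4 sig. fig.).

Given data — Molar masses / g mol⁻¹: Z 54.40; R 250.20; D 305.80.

1100 g

n(Z) = 587.1 / 54.40 = 10.79 mol
n(R) = 4020 / 250.20 = 16.07 mol
n/ν → Z: 3.597, R: 5.357; Z is limiting.
n(D) = (1/3) × 10.79 = 3.597 mol
mass = 3.597 × 305.80 = 1100 g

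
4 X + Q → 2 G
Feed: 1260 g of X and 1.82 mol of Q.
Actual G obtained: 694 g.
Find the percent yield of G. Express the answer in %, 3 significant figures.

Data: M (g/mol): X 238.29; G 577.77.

45.4 %

n(X) = 1260 / 238.29 = 5.288 mol
n(Q) = 1.820 mol
n/ν for X = 5.288/4 = 1.322
n/ν for Q = 1.820/1 = 1.820
Smallest n/ν is X → limiting reagent.
theoretical n(G) = (2/4) × 5.288 = 2.644 mol → 1528 g
% yield = 694 / 1528 × 100 = 45.42 %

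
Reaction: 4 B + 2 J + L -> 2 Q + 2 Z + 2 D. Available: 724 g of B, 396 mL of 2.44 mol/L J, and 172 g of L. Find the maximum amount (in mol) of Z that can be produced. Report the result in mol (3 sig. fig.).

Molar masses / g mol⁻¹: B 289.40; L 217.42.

0.966 mol

n(B) = 724.0 / 289.40 = 2.502 mol
n(J) = 2.44 × 396.0/1000 = 0.9662 mol
n(L) = 172.0 / 217.42 = 0.7911 mol
n/ν for B = 2.502/4 = 0.6255
n/ν for J = 0.9662/2 = 0.4831
n/ν for L = 0.7911/1 = 0.7911
Smallest n/ν is J → limiting reagent.
n(Z) = (2/2) × 0.9662 = 0.9662 mol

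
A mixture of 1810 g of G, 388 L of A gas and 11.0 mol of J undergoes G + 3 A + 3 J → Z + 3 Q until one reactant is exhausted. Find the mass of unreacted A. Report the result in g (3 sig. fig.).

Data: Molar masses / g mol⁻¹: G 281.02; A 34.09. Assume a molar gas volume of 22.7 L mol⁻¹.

208 g

n(G) = 1810 / 281.02 = 6.441 mol
n(A) = 388.0 / 22.7 = 17.09 mol
n(J) = 11.00 mol
n/ν for G = 6.441/1 = 6.441
n/ν for A = 17.09/3 = 5.697
n/ν for J = 11.00/3 = 3.667
Smallest n/ν is J → limiting reagent.
A consumed = (3/3) × 11.00 = 11.00 mol
A remaining = 17.09 − 11.00 = 6.090 mol
mass = 6.090 × 34.09 = 207.6 g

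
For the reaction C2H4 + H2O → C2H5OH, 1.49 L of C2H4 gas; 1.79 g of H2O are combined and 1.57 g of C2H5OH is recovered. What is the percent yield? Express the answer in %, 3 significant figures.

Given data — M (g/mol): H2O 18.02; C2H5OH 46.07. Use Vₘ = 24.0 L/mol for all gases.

n(C2H4) = 1.490 / 24.0 = 0.06208 mol
n(H2O) = 1.790 / 18.02 = 0.09933 mol
n/ν for C2H4 = 0.06208/1 = 0.06208
n/ν for H2O = 0.09933/1 = 0.09933
Smallest n/ν is C2H4 → limiting reagent.
theoretical n(C2H5OH) = (1/1) × 0.06208 = 0.06208 mol → 2.860 g
% yield = 1.57 / 2.860 × 100 = 54.90 %

54.9 %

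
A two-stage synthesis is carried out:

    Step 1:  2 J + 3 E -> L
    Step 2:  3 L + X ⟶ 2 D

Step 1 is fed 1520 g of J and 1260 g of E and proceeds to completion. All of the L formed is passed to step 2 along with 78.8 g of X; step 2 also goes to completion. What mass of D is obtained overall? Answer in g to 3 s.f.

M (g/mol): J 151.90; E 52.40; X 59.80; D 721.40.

1900 g

Step 1:
n(J) = 1520 / 151.90 = 10.01 mol
n(E) = 1260 / 52.40 = 24.05 mol
n/ν for J = 10.01/2 = 5.005
n/ν for E = 24.05/3 = 8.017
Smallest n/ν is J → limiting reagent.
n(L) produced = (1/2) × 10.01 = 5.005 mol
Step 2:
n(L) available = 5.005 mol
n(X) = 78.80 / 59.80 = 1.318 mol
n/ν for L = 5.005/3 = 1.668
n/ν for X = 1.318/1 = 1.318
Smallest n/ν is X → limiting reagent.
n(D) = (2/1) × 1.318 = 2.636 mol
mass = 2.636 × 721.40 = 1902 g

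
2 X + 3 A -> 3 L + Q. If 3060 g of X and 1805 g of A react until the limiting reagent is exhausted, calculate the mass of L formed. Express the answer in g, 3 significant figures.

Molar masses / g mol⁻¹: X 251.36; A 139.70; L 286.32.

n(X) = 3060 / 251.36 = 12.17 mol
n(A) = 1805 / 139.70 = 12.92 mol
n/ν → X: 6.085, A: 4.307; A is limiting.
n(L) = (3/3) × 12.92 = 12.92 mol
mass = 12.92 × 286.32 = 3699 g

3700 g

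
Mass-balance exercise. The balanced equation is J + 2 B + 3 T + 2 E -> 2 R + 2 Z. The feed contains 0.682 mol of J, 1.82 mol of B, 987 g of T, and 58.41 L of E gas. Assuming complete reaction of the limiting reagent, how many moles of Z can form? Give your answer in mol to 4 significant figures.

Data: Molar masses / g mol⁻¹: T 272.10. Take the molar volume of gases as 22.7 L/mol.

1.364 mol

n(J) = 0.6820 mol
n(B) = 1.820 mol
n(T) = 987.0 / 272.10 = 3.627 mol
n(E) = 58.41 / 22.7 = 2.573 mol
n/ν for J = 0.6820/1 = 0.6820
n/ν for B = 1.820/2 = 0.9100
n/ν for T = 3.627/3 = 1.209
n/ν for E = 2.573/2 = 1.287
Smallest n/ν is J → limiting reagent.
n(Z) = (2/1) × 0.6820 = 1.364 mol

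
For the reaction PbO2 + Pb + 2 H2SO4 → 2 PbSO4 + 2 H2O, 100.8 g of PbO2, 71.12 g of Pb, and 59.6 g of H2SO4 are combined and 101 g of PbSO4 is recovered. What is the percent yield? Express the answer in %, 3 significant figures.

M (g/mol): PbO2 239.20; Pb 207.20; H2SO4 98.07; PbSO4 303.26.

n(PbO2) = 100.8 / 239.20 = 0.4214 mol
n(Pb) = 71.12 / 207.20 = 0.3432 mol
n(H2SO4) = 59.60 / 98.07 = 0.6077 mol
n/ν → PbO2: 0.4214, Pb: 0.3432, H2SO4: 0.3039; H2SO4 is limiting.
theoretical n(PbSO4) = (2/2) × 0.6077 = 0.6077 mol → 184.3 g
% yield = 101 / 184.3 × 100 = 54.80 %

54.8 %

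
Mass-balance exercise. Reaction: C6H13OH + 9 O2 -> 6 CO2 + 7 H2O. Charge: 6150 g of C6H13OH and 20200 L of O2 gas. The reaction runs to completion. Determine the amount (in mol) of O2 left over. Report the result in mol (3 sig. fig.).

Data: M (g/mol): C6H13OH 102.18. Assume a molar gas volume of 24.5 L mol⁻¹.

283 mol

n(C6H13OH) = 6150 / 102.18 = 60.19 mol
n(O2) = 20200 / 24.5 = 824.5 mol
n/ν for C6H13OH = 60.19/1 = 60.19
n/ν for O2 = 824.5/9 = 91.61
Smallest n/ν is C6H13OH → limiting reagent.
O2 consumed = (9/1) × 60.19 = 541.7 mol
O2 remaining = 824.5 − 541.7 = 282.8 mol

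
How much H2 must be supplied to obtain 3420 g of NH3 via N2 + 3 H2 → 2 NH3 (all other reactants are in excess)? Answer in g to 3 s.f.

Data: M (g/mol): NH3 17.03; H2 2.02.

n(NH3) = 3420 / 17.03 = 200.8 mol
n(H2) = (3/2) × 200.8 = 301.2 mol
mass = 301.2 × 2.02 = 608.4 g

608 g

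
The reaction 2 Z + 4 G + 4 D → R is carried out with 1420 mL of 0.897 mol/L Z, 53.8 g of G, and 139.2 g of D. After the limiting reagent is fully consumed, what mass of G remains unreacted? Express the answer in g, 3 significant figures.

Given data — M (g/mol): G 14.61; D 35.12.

n(Z) = 0.897 × 1420/1000 = 1.274 mol
n(G) = 53.80 / 14.61 = 3.682 mol
n(D) = 139.2 / 35.12 = 3.964 mol
n/ν for Z = 1.274/2 = 0.6370
n/ν for G = 3.682/4 = 0.9205
n/ν for D = 3.964/4 = 0.9910
Smallest n/ν is Z → limiting reagent.
G consumed = (4/2) × 1.274 = 2.548 mol
G remaining = 3.682 − 2.548 = 1.134 mol
mass = 1.134 × 14.61 = 16.57 g

16.6 g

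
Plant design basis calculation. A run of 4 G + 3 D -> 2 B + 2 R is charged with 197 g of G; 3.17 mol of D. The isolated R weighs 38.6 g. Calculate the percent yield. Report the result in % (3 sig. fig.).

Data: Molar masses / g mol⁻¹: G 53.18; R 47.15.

n(G) = 197.0 / 53.18 = 3.704 mol
n(D) = 3.170 mol
n/ν → G: 0.9260, D: 1.057; G is limiting.
theoretical n(R) = (2/4) × 3.704 = 1.852 mol → 87.32 g
% yield = 38.6 / 87.32 × 100 = 44.21 %

44.2 %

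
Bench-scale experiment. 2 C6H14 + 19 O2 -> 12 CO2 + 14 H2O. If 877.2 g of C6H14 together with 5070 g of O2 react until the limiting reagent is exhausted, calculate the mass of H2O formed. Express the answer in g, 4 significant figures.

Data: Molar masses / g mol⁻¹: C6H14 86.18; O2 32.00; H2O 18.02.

1284 g

n(C6H14) = 877.2 / 86.18 = 10.18 mol
n(O2) = 5070 / 32.00 = 158.4 mol
n/ν for C6H14 = 10.18/2 = 5.090
n/ν for O2 = 158.4/19 = 8.337
Smallest n/ν is C6H14 → limiting reagent.
n(H2O) = (14/2) × 10.18 = 71.26 mol
mass = 71.26 × 18.02 = 1284 g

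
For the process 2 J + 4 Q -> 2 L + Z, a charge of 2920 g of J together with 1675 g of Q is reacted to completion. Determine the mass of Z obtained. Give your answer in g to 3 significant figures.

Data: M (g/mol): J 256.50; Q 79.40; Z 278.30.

1470 g

n(J) = 2920 / 256.50 = 11.38 mol
n(Q) = 1675 / 79.40 = 21.10 mol
n/ν for J = 11.38/2 = 5.690
n/ν for Q = 21.10/4 = 5.275
Smallest n/ν is Q → limiting reagent.
n(Z) = (1/4) × 21.10 = 5.275 mol
mass = 5.275 × 278.30 = 1468 g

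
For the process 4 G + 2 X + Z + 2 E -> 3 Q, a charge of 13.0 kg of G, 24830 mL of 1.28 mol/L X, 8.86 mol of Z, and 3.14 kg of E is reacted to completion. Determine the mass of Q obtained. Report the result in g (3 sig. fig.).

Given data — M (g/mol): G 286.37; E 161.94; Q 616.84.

n(G) = 13.00×1000 / 286.37 = 45.40 mol
n(X) = 1.28 × 24830/1000 = 31.78 mol
n(Z) = 8.860 mol
n(E) = 3.140×1000 / 161.94 = 19.39 mol
n/ν for G = 45.40/4 = 11.35
n/ν for X = 31.78/2 = 15.89
n/ν for Z = 8.860/1 = 8.860
n/ν for E = 19.39/2 = 9.695
Smallest n/ν is Z → limiting reagent.
n(Q) = (3/1) × 8.860 = 26.58 mol
mass = 26.58 × 616.84 = 16400 g

16400 g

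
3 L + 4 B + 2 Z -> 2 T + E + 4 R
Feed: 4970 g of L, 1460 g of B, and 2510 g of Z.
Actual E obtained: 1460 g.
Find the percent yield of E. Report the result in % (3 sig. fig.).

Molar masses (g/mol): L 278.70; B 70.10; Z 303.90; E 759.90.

n(L) = 4970 / 278.70 = 17.83 mol
n(B) = 1460 / 70.10 = 20.83 mol
n(Z) = 2510 / 303.90 = 8.259 mol
n/ν for L = 17.83/3 = 5.943
n/ν for B = 20.83/4 = 5.208
n/ν for Z = 8.259/2 = 4.130
Smallest n/ν is Z → limiting reagent.
theoretical n(E) = (1/2) × 8.259 = 4.130 mol → 3138 g
% yield = 1460 / 3138 × 100 = 46.53 %

46.5 %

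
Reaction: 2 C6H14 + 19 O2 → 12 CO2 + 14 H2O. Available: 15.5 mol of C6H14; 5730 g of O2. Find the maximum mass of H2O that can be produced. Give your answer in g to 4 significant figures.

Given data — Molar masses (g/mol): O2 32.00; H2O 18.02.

n(C6H14) = 15.50 mol
n(O2) = 5730 / 32.00 = 179.1 mol
n/ν for C6H14 = 15.50/2 = 7.750
n/ν for O2 = 179.1/19 = 9.426
Smallest n/ν is C6H14 → limiting reagent.
n(H2O) = (14/2) × 15.50 = 108.5 mol
mass = 108.5 × 18.02 = 1955 g

1955 g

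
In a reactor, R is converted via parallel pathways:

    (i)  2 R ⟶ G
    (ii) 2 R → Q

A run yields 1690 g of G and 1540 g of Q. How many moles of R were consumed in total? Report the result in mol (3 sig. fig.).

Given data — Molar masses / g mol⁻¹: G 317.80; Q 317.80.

n(G) = 1690 / 317.80 = 5.318 mol
n(Q) = 1540 / 317.80 = 4.846 mol
n(R) via (i) = (2/1)×5.318 = 10.64 mol
n(R) via (ii) = (2/1)×4.846 = 9.692 mol
total n(R) = 10.64 + 9.692 = 20.33 mol

20.3 mol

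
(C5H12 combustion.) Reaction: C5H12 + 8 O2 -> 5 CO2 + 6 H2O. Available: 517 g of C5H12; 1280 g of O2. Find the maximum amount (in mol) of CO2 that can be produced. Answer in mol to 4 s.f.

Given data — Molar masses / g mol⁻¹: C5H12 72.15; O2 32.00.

n(C5H12) = 517.0 / 72.15 = 7.166 mol
n(O2) = 1280 / 32.00 = 40.00 mol
n/ν → C5H12: 7.166, O2: 5.000; O2 is limiting.
n(CO2) = (5/8) × 40.00 = 25.00 mol

25.00 mol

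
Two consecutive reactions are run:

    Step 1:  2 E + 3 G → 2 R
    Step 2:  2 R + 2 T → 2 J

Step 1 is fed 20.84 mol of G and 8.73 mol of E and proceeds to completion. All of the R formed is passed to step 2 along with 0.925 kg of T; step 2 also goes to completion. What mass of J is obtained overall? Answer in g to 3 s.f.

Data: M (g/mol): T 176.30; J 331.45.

Step 1:
n(G) = 20.84 mol
n(E) = 8.730 mol
n/ν → G: 6.947, E: 4.365; E is limiting.
n(R) produced = (2/2) × 8.730 = 8.730 mol
Step 2:
n(R) available = 8.730 mol
n(T) = 0.9250×1000 / 176.30 = 5.247 mol
n/ν → R: 4.365, T: 2.624; T is limiting.
n(J) = (2/2) × 5.247 = 5.247 mol
mass = 5.247 × 331.45 = 1739 g

1740 g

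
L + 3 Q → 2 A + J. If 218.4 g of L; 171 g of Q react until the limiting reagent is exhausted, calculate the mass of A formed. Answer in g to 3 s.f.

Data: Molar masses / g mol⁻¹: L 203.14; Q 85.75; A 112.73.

150 g

n(L) = 218.4 / 203.14 = 1.075 mol
n(Q) = 171.0 / 85.75 = 1.994 mol
n/ν for L = 1.075/1 = 1.075
n/ν for Q = 1.994/3 = 0.6647
Smallest n/ν is Q → limiting reagent.
n(A) = (2/3) × 1.994 = 1.329 mol
mass = 1.329 × 112.73 = 149.8 g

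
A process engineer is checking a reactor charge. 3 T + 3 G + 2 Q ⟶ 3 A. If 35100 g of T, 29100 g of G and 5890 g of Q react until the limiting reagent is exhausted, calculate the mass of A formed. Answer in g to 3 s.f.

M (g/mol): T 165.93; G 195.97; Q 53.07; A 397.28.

n(T) = 35100 / 165.93 = 211.5 mol
n(G) = 29100 / 195.97 = 148.5 mol
n(Q) = 5890 / 53.07 = 111.0 mol
n/ν → T: 70.50, G: 49.50, Q: 55.50; G is limiting.
n(A) = (3/3) × 148.5 = 148.5 mol
mass = 148.5 × 397.28 = 59000 g

59000 g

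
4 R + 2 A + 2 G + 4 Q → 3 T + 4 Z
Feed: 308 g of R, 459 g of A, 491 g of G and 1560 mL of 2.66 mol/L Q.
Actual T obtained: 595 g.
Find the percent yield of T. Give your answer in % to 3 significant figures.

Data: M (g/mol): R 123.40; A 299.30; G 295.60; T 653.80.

n(R) = 308.0 / 123.40 = 2.496 mol
n(A) = 459.0 / 299.30 = 1.534 mol
n(G) = 491.0 / 295.60 = 1.661 mol
n(Q) = 2.66 × 1560/1000 = 4.150 mol
n/ν for R = 2.496/4 = 0.6240
n/ν for A = 1.534/2 = 0.7670
n/ν for G = 1.661/2 = 0.8305
n/ν for Q = 4.150/4 = 1.038
Smallest n/ν is R → limiting reagent.
theoretical n(T) = (3/4) × 2.496 = 1.872 mol → 1224 g
% yield = 595 / 1224 × 100 = 48.61 %

48.6 %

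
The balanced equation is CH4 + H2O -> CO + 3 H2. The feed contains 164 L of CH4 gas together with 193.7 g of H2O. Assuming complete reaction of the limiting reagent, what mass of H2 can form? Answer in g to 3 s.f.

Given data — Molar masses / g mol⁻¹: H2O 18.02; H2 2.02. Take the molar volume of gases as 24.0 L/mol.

41.4 g

n(CH4) = 164.0 / 24.0 = 6.833 mol
n(H2O) = 193.7 / 18.02 = 10.75 mol
n/ν for CH4 = 6.833/1 = 6.833
n/ν for H2O = 10.75/1 = 10.75
Smallest n/ν is CH4 → limiting reagent.
n(H2) = (3/1) × 6.833 = 20.50 mol
mass = 20.50 × 2.02 = 41.41 g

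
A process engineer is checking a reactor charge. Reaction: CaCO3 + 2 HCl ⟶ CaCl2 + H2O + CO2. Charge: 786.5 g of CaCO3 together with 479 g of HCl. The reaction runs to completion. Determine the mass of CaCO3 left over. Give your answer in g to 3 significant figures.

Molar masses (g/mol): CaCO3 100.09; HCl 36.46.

129 g

n(CaCO3) = 786.5 / 100.09 = 7.858 mol
n(HCl) = 479.0 / 36.46 = 13.14 mol
n/ν for CaCO3 = 7.858/1 = 7.858
n/ν for HCl = 13.14/2 = 6.570
Smallest n/ν is HCl → limiting reagent.
CaCO3 consumed = (1/2) × 13.14 = 6.570 mol
CaCO3 remaining = 7.858 − 6.570 = 1.288 mol
mass = 1.288 × 100.09 = 128.9 g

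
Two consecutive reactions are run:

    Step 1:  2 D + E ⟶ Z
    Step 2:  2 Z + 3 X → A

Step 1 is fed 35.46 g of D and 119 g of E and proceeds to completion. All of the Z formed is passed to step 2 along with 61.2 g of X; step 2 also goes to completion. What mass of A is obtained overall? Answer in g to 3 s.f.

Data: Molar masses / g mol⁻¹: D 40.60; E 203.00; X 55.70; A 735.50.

161 g

Step 1:
n(D) = 35.46 / 40.60 = 0.8734 mol
n(E) = 119.0 / 203.00 = 0.5862 mol
n/ν → D: 0.4367, E: 0.5862; D is limiting.
n(Z) produced = (1/2) × 0.8734 = 0.4367 mol
Step 2:
n(Z) available = 0.4367 mol
n(X) = 61.20 / 55.70 = 1.099 mol
n/ν → Z: 0.2184, X: 0.3663; Z is limiting.
n(A) = (1/2) × 0.4367 = 0.2184 mol
mass = 0.2184 × 735.50 = 160.6 g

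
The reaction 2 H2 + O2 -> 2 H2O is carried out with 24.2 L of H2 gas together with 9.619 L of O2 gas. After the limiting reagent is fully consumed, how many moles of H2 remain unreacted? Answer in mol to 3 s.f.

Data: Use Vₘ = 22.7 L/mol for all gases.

0.219 mol

n(H2) = 24.20 / 22.7 = 1.066 mol
n(O2) = 9.619 / 22.7 = 0.4237 mol
n/ν → H2: 0.5330, O2: 0.4237; O2 is limiting.
H2 consumed = (2/1) × 0.4237 = 0.8474 mol
H2 remaining = 1.066 − 0.8474 = 0.2186 mol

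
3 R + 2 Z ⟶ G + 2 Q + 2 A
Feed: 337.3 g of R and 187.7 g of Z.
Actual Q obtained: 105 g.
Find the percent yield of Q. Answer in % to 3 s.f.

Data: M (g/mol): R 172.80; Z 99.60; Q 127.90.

n(R) = 337.3 / 172.80 = 1.952 mol
n(Z) = 187.7 / 99.60 = 1.885 mol
n/ν for R = 1.952/3 = 0.6507
n/ν for Z = 1.885/2 = 0.9425
Smallest n/ν is R → limiting reagent.
theoretical n(Q) = (2/3) × 1.952 = 1.301 mol → 166.4 g
% yield = 105 / 166.4 × 100 = 63.10 %

63.1 %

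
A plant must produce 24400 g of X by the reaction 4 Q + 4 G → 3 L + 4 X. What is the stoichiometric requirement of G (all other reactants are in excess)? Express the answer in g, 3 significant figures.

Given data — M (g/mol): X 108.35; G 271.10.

n(X) = 24400 / 108.35 = 225.2 mol
n(G) = (4/4) × 225.2 = 225.2 mol
mass = 225.2 × 271.10 = 61050 g

61100 g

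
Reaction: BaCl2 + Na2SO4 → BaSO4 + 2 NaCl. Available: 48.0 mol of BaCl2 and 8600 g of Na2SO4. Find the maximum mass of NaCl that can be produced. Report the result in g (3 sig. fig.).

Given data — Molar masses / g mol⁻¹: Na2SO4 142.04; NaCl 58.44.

n(BaCl2) = 48.00 mol
n(Na2SO4) = 8600 / 142.04 = 60.55 mol
n/ν for BaCl2 = 48.00/1 = 48.00
n/ν for Na2SO4 = 60.55/1 = 60.55
Smallest n/ν is BaCl2 → limiting reagent.
n(NaCl) = (2/1) × 48.00 = 96.00 mol
mass = 96.00 × 58.44 = 5610 g

5610 g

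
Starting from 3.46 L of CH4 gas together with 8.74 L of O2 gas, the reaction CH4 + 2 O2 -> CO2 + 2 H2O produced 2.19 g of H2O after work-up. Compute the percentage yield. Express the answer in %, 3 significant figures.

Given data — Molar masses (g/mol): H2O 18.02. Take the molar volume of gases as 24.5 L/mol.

43.0 %

n(CH4) = 3.460 / 24.5 = 0.1412 mol
n(O2) = 8.740 / 24.5 = 0.3567 mol
n/ν for CH4 = 0.1412/1 = 0.1412
n/ν for O2 = 0.3567/2 = 0.1784
Smallest n/ν is CH4 → limiting reagent.
theoretical n(H2O) = (2/1) × 0.1412 = 0.2824 mol → 5.089 g
% yield = 2.19 / 5.089 × 100 = 43.03 %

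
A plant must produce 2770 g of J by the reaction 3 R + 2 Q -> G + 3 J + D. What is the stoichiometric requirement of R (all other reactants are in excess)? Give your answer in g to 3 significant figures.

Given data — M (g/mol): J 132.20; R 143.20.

n(J) = 2770 / 132.20 = 20.95 mol
n(R) = (3/3) × 20.95 = 20.95 mol
mass = 20.95 × 143.20 = 3000 g

3000 g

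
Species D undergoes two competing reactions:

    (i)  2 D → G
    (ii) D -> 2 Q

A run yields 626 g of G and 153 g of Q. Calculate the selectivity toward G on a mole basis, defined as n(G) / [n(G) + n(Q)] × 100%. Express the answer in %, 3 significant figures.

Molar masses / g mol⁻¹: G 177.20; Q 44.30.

50.6 %

n(G) = 626 / 177.20 = 3.533 mol
n(Q) = 153 / 44.30 = 3.454 mol
selectivity = 3.533/(3.533+3.454) × 100 = 50.57 %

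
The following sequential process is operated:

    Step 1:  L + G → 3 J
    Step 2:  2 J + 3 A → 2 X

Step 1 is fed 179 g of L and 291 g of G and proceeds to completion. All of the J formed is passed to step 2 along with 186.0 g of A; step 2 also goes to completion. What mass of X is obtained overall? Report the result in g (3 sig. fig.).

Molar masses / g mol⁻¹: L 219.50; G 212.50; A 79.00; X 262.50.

Step 1:
n(L) = 179.0 / 219.50 = 0.8155 mol
n(G) = 291.0 / 212.50 = 1.369 mol
n/ν for L = 0.8155/1 = 0.8155
n/ν for G = 1.369/1 = 1.369
Smallest n/ν is L → limiting reagent.
n(J) produced = (3/1) × 0.8155 = 2.447 mol
Step 2:
n(J) available = 2.447 mol
n(A) = 186.0 / 79.00 = 2.354 mol
n/ν for J = 2.447/2 = 1.224
n/ν for A = 2.354/3 = 0.7847
Smallest n/ν is A → limiting reagent.
n(X) = (2/3) × 2.354 = 1.569 mol
mass = 1.569 × 262.50 = 411.9 g

412 g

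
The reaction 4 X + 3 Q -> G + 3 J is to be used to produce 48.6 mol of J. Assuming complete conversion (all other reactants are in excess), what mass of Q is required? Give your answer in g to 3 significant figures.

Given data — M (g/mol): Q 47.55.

n(J) = 48.60 mol
n(Q) = (3/3) × 48.60 = 48.60 mol
mass = 48.60 × 47.55 = 2311 g

2310 g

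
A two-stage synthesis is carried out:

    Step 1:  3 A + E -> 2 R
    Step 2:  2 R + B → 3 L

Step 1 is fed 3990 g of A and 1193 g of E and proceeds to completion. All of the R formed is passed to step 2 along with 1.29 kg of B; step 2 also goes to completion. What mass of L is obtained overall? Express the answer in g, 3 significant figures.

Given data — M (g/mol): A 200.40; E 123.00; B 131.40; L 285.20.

Step 1:
n(A) = 3990 / 200.40 = 19.91 mol
n(E) = 1193 / 123.00 = 9.699 mol
n/ν → A: 6.637, E: 9.699; A is limiting.
n(R) produced = (2/3) × 19.91 = 13.27 mol
Step 2:
n(R) available = 13.27 mol
n(B) = 1.290×1000 / 131.40 = 9.817 mol
n/ν → R: 6.635, B: 9.817; R is limiting.
n(L) = (3/2) × 13.27 = 19.91 mol
mass = 19.91 × 285.20 = 5678 g

5680 g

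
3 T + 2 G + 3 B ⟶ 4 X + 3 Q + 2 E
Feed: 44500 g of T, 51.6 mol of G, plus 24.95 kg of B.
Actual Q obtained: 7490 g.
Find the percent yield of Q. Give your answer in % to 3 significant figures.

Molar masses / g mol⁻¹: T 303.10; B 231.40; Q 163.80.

59.1 %

n(T) = 44500 / 303.10 = 146.8 mol
n(G) = 51.60 mol
n(B) = 24.95×1000 / 231.40 = 107.8 mol
n/ν for T = 146.8/3 = 48.93
n/ν for G = 51.60/2 = 25.80
n/ν for B = 107.8/3 = 35.93
Smallest n/ν is G → limiting reagent.
theoretical n(Q) = (3/2) × 51.60 = 77.40 mol → 12680 g
% yield = 7490 / 12680 × 100 = 59.07 %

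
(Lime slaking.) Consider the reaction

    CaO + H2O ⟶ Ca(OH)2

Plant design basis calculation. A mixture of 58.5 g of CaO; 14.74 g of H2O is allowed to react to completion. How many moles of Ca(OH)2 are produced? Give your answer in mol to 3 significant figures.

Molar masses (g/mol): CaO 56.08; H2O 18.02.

0.818 mol

n(CaO) = 58.50 / 56.08 = 1.043 mol
n(H2O) = 14.74 / 18.02 = 0.8180 mol
n/ν for CaO = 1.043/1 = 1.043
n/ν for H2O = 0.8180/1 = 0.8180
Smallest n/ν is H2O → limiting reagent.
n(Ca(OH)2) = (1/1) × 0.8180 = 0.8180 mol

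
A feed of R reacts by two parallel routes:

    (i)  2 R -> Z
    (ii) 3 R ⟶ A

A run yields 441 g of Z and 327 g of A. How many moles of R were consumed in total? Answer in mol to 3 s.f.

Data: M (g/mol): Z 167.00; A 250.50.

9.20 mol

n(Z) = 441 / 167.00 = 2.641 mol
n(A) = 327 / 250.50 = 1.305 mol
n(R) via (i) = (2/1)×2.641 = 5.282 mol
n(R) via (ii) = (3/1)×1.305 = 3.915 mol
total n(R) = 5.282 + 3.915 = 9.197 mol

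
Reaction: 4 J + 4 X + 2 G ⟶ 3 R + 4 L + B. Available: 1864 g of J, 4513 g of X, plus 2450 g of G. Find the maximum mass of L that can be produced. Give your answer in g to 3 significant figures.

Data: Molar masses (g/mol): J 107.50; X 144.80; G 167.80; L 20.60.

357 g

n(J) = 1864 / 107.50 = 17.34 mol
n(X) = 4513 / 144.80 = 31.17 mol
n(G) = 2450 / 167.80 = 14.60 mol
n/ν for J = 17.34/4 = 4.335
n/ν for X = 31.17/4 = 7.793
n/ν for G = 14.60/2 = 7.300
Smallest n/ν is J → limiting reagent.
n(L) = (4/4) × 17.34 = 17.34 mol
mass = 17.34 × 20.60 = 357.2 g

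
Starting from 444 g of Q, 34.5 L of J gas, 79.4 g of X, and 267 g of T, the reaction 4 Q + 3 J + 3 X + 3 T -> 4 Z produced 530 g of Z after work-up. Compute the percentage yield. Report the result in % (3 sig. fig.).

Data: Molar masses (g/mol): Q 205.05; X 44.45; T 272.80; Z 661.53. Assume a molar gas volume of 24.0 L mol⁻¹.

61.4 %

n(Q) = 444.0 / 205.05 = 2.165 mol
n(J) = 34.50 / 24.0 = 1.438 mol
n(X) = 79.40 / 44.45 = 1.786 mol
n(T) = 267.0 / 272.80 = 0.9787 mol
n/ν → Q: 0.5413, J: 0.4793, X: 0.5953, T: 0.3262; T is limiting.
theoretical n(Z) = (4/3) × 0.9787 = 1.305 mol → 863.3 g
% yield = 530 / 863.3 × 100 = 61.39 %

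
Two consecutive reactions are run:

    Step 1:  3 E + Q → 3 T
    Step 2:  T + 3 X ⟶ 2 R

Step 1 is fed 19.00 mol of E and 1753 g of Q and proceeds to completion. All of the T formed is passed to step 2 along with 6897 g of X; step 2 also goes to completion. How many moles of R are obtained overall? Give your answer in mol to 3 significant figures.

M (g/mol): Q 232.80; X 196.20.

Step 1:
n(E) = 19.00 mol
n(Q) = 1753 / 232.80 = 7.530 mol
n/ν for E = 19.00/3 = 6.333
n/ν for Q = 7.530/1 = 7.530
Smallest n/ν is E → limiting reagent.
n(T) produced = (3/3) × 19.00 = 19.00 mol
Step 2:
n(T) available = 19.00 mol
n(X) = 6897 / 196.20 = 35.15 mol
n/ν for T = 19.00/1 = 19.00
n/ν for X = 35.15/3 = 11.72
Smallest n/ν is X → limiting reagent.
n(R) = (2/3) × 35.15 = 23.43 mol

23.4 mol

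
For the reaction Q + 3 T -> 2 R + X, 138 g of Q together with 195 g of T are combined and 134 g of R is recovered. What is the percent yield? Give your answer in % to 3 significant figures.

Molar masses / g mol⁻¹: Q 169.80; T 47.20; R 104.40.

n(Q) = 138.0 / 169.80 = 0.8127 mol
n(T) = 195.0 / 47.20 = 4.131 mol
n/ν → Q: 0.8127, T: 1.377; Q is limiting.
theoretical n(R) = (2/1) × 0.8127 = 1.625 mol → 169.7 g
% yield = 134 / 169.7 × 100 = 78.96 %

79.0 %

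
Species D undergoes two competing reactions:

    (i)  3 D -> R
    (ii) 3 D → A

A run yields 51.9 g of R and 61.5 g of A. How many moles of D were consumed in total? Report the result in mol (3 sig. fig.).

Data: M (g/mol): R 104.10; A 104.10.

n(R) = 51.9 / 104.10 = 0.4986 mol
n(A) = 61.5 / 104.10 = 0.5908 mol
n(D) via (i) = (3/1)×0.4986 = 1.496 mol
n(D) via (ii) = (3/1)×0.5908 = 1.772 mol
total n(D) = 1.496 + 1.772 = 3.268 mol

3.27 mol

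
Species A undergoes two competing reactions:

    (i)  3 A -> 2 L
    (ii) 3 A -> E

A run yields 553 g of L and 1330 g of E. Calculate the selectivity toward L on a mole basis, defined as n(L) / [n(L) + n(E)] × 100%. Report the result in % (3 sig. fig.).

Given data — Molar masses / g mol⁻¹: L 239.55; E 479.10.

45.4 %

n(L) = 553 / 239.55 = 2.308 mol
n(E) = 1330 / 479.10 = 2.776 mol
selectivity = 2.308/(2.308+2.776) × 100 = 45.40 %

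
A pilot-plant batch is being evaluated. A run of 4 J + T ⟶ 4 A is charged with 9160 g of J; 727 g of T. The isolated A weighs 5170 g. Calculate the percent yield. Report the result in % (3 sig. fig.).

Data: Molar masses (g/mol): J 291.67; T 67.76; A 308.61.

n(J) = 9160 / 291.67 = 31.41 mol
n(T) = 727.0 / 67.76 = 10.73 mol
n/ν → J: 7.853, T: 10.73; J is limiting.
theoretical n(A) = (4/4) × 31.41 = 31.41 mol → 9693 g
% yield = 5170 / 9693 × 100 = 53.34 %

53.3 %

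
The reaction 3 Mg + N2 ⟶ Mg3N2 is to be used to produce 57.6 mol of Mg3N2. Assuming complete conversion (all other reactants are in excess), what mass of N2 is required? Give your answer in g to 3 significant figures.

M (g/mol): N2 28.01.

1610 g

n(Mg3N2) = 57.60 mol
n(N2) = (1/1) × 57.60 = 57.60 mol
mass = 57.60 × 28.01 = 1613 g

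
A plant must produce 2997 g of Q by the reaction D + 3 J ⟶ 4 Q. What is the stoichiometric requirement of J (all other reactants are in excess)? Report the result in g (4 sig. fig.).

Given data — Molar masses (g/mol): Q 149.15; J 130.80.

1971 g

n(Q) = 2997 / 149.15 = 20.09 mol
n(J) = (3/4) × 20.09 = 15.07 mol
mass = 15.07 × 130.80 = 1971 g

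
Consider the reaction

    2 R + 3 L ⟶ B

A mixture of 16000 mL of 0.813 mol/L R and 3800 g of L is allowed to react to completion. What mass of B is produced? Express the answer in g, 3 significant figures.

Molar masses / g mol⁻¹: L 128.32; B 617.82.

4020 g

n(R) = 0.813 × 16000/1000 = 13.01 mol
n(L) = 3800 / 128.32 = 29.61 mol
n/ν → R: 6.505, L: 9.870; R is limiting.
n(B) = (1/2) × 13.01 = 6.505 mol
mass = 6.505 × 617.82 = 4019 g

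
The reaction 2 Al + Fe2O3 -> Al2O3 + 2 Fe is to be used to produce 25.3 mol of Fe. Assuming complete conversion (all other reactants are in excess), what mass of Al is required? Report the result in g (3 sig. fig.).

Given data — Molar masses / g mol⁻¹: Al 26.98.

n(Fe) = 25.30 mol
n(Al) = (2/2) × 25.30 = 25.30 mol
mass = 25.30 × 26.98 = 682.6 g

683 g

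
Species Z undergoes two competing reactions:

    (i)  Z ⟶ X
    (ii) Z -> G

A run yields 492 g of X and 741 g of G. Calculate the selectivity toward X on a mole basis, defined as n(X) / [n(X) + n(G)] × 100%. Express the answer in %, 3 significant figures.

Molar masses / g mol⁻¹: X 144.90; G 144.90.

n(X) = 492 / 144.90 = 3.395 mol
n(G) = 741 / 144.90 = 5.114 mol
selectivity = 3.395/(3.395+5.114) × 100 = 39.90 %

39.9 %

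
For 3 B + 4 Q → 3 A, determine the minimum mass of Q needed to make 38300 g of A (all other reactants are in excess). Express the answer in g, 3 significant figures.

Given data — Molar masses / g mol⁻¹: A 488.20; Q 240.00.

25100 g

n(A) = 38300 / 488.20 = 78.45 mol
n(Q) = (4/3) × 78.45 = 104.6 mol
mass = 104.6 × 240.00 = 25100 g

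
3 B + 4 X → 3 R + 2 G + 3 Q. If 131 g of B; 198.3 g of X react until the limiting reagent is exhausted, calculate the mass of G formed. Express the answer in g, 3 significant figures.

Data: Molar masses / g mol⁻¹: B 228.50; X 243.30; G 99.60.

38.1 g

n(B) = 131.0 / 228.50 = 0.5733 mol
n(X) = 198.3 / 243.30 = 0.8150 mol
n/ν for B = 0.5733/3 = 0.1911
n/ν for X = 0.8150/4 = 0.2038
Smallest n/ν is B → limiting reagent.
n(G) = (2/3) × 0.5733 = 0.3822 mol
mass = 0.3822 × 99.60 = 38.07 g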